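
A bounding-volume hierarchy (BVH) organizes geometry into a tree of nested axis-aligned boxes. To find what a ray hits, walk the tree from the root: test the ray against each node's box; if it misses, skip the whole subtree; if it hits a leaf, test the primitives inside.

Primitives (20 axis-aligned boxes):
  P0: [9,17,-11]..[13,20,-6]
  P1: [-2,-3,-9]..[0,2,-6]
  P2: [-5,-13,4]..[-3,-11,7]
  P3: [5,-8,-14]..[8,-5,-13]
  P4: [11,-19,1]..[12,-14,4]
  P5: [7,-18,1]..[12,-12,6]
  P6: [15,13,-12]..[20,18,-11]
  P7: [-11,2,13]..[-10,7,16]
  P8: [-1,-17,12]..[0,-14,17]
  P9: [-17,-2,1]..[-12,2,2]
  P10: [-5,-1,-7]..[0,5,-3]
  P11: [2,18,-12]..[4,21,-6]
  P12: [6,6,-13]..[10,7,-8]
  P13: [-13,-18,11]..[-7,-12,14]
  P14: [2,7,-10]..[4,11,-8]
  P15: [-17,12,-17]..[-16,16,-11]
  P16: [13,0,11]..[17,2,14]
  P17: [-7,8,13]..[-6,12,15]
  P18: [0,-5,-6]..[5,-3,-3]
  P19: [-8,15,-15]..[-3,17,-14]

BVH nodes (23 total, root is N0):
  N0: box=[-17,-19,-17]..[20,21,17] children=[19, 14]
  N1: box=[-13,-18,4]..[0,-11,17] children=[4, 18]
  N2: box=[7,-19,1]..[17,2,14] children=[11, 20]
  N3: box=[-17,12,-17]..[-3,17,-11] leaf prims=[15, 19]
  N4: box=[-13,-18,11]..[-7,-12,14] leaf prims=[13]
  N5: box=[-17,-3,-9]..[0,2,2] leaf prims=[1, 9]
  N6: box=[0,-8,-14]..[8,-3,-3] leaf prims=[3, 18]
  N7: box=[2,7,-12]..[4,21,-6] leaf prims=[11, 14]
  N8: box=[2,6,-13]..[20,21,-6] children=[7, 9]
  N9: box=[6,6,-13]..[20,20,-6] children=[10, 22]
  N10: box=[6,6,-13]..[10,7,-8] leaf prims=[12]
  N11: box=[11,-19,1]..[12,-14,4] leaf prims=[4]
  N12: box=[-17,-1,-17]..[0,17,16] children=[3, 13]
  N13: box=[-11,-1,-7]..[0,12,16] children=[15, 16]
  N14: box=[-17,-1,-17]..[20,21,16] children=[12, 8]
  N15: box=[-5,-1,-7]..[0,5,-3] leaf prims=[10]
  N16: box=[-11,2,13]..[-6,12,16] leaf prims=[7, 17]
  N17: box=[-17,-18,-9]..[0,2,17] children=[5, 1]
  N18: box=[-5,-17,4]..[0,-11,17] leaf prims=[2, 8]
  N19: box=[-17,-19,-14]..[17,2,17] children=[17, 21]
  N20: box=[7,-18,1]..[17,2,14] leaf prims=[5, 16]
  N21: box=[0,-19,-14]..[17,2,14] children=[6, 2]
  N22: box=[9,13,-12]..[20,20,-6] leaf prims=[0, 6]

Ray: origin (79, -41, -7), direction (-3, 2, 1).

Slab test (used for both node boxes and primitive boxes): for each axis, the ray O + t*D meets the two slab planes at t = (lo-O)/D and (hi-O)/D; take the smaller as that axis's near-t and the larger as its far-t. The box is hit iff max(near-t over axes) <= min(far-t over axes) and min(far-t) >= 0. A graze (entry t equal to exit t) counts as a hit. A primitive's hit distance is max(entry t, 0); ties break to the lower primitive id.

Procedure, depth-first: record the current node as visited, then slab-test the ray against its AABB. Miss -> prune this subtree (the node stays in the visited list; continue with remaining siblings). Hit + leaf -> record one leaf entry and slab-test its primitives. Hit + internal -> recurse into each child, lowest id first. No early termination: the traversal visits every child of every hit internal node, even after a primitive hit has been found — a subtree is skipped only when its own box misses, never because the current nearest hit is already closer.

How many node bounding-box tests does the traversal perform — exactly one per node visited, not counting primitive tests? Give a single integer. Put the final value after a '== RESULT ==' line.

Traverse from the root:
N0 x:[59/3,32] y:[11,31] z:[-10,24] -> hit [59/3,24], descend [14, 19]
  N14 x:[59/3,32] y:[20,31] z:[-10,23] -> hit [20,23], descend [8, 12]
    N8 x:[59/3,77/3] y:[47/2,31] z:[-6,1] -> miss, prune
    N12 x:[79/3,32] y:[20,29] z:[-10,23] -> miss, prune
  N19 x:[62/3,32] y:[11,43/2] z:[-7,24] -> hit [62/3,43/2], descend [17, 21]
    N17 x:[79/3,32] y:[23/2,43/2] z:[-2,24] -> miss, prune
    N21 x:[62/3,79/3] y:[11,43/2] z:[-7,21] -> hit [62/3,21], descend [2, 6]
      N2 x:[62/3,24] y:[11,43/2] z:[8,21] -> hit [62/3,21], descend [11, 20]
        N11 x:[67/3,68/3] y:[11,27/2] z:[8,11] -> miss, prune
        N20 x:[62/3,24] y:[23/2,43/2] z:[8,21] -> hit [62/3,21] leaf, test {P5(miss), P16@t=62/3}
      N6 x:[71/3,79/3] y:[33/2,19] z:[-7,4] -> miss, prune

order=[0, 14, 8, 12, 19, 17, 21, 2, 11, 20, 6]  |boxes|=11  |leaves|=1  hit=P16

== RESULT ==
11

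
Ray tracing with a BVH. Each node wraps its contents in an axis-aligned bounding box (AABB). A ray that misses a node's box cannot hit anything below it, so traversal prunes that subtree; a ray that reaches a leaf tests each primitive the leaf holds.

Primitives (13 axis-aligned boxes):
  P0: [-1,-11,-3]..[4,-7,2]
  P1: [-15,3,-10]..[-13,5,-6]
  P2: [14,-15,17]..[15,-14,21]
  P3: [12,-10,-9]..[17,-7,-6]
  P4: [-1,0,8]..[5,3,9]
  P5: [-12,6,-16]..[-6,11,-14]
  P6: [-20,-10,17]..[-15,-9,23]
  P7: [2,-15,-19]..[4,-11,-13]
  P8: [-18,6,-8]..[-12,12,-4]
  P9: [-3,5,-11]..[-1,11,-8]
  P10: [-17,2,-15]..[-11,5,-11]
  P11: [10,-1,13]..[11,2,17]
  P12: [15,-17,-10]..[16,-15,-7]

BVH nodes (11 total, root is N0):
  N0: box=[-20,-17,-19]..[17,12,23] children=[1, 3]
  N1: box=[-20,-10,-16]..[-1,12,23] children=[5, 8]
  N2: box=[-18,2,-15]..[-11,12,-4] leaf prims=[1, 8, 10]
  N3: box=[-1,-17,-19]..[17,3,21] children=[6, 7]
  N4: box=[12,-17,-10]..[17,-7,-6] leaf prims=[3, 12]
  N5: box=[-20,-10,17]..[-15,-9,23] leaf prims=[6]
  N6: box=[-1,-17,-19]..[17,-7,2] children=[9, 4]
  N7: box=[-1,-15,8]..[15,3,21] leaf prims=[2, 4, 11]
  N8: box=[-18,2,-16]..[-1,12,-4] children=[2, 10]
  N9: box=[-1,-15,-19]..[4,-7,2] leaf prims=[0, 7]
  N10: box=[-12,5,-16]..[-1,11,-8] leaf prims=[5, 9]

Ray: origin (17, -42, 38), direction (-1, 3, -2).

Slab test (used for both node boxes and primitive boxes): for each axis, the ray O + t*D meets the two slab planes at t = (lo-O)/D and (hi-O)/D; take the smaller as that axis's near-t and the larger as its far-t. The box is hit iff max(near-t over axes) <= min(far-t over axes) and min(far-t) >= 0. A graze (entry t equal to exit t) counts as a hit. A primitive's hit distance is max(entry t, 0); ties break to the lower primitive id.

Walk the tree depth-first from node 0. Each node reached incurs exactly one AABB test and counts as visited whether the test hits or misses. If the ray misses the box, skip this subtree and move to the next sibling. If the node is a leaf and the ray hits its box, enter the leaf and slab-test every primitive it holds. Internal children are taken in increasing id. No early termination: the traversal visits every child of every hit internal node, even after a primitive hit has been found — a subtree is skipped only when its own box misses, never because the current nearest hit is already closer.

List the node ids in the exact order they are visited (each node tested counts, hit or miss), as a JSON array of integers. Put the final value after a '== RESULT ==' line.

Traverse from the root:
N0 x:[0,37] y:[25/3,18] z:[15/2,57/2] -> hit [25/3,18], descend [1, 3]
  N1 x:[18,37] y:[32/3,18] z:[15/2,27] -> hit [18,18], descend [5, 8]
    N5 x:[32,37] y:[32/3,11] z:[15/2,21/2] -> miss, prune
    N8 x:[18,35] y:[44/3,18] z:[21,27] -> miss, prune
  N3 x:[0,18] y:[25/3,15] z:[17/2,57/2] -> hit [17/2,15], descend [6, 7]
    N6 x:[0,18] y:[25/3,35/3] z:[18,57/2] -> miss, prune
    N7 x:[2,18] y:[9,15] z:[17/2,15] -> hit [9,15] leaf, test {P2(miss), P4@t=29/2, P11(miss)}

order=[0, 1, 5, 8, 3, 6, 7]  |boxes|=7  |leaves|=1  hit=P4

== RESULT ==
[0, 1, 5, 8, 3, 6, 7]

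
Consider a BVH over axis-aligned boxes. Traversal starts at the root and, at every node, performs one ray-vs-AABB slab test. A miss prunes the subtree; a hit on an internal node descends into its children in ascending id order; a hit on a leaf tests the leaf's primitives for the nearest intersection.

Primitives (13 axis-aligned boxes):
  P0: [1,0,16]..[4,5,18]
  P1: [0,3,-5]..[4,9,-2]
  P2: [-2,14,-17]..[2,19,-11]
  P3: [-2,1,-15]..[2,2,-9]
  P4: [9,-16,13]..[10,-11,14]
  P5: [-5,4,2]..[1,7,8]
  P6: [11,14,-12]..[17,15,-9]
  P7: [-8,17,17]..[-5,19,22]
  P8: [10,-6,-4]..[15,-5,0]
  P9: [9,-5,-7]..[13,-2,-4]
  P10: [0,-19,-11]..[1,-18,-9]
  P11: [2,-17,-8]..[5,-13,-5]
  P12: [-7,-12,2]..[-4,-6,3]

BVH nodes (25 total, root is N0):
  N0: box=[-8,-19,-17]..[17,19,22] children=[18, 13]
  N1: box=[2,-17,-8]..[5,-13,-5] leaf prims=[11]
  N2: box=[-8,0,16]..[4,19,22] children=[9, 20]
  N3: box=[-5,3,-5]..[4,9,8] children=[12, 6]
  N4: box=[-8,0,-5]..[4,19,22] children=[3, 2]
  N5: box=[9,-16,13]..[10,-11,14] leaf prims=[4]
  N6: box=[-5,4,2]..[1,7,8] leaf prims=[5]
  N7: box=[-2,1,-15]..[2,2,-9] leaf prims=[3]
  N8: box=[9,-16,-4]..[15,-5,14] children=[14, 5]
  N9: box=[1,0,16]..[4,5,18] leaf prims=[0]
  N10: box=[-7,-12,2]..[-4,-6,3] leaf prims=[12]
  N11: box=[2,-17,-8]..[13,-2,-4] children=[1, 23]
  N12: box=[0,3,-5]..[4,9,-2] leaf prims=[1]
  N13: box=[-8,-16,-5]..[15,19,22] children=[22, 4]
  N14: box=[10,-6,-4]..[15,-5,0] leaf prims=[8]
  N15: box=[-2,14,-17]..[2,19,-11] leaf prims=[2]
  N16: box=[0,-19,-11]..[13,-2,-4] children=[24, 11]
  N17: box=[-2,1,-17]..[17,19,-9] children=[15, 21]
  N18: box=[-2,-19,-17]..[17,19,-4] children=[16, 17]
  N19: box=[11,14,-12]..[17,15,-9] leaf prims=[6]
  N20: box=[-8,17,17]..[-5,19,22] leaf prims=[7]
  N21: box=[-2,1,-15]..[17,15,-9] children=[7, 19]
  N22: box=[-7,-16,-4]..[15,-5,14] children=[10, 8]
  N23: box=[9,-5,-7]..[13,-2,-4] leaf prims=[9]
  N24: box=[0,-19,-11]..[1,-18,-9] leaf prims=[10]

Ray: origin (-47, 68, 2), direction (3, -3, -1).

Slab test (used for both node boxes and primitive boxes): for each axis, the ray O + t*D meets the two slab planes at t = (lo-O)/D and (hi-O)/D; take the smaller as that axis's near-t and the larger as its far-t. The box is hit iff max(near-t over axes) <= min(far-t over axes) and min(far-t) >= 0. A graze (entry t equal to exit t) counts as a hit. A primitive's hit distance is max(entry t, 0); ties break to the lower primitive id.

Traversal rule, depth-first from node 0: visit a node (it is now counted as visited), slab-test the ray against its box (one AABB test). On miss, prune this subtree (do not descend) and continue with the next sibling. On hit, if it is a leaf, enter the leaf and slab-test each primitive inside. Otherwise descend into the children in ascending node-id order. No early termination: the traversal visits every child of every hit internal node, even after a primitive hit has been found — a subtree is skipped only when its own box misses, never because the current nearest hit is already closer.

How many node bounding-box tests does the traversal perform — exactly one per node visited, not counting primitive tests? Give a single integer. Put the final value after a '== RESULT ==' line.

Trace the traversal:
N0 x:[13,64/3] y:[49/3,29] z:[-20,19] -> hit [49/3,19], descend [13, 18]
  N13 x:[13,62/3] y:[49/3,28] z:[-20,7] -> miss, prune
  N18 x:[15,64/3] y:[49/3,29] z:[6,19] -> hit [49/3,19], descend [16, 17]
    N16 x:[47/3,20] y:[70/3,29] z:[6,13] -> miss, prune
    N17 x:[15,64/3] y:[49/3,67/3] z:[11,19] -> hit [49/3,19], descend [15, 21]
      N15 x:[15,49/3] y:[49/3,18] z:[13,19] -> hit [49/3,49/3] leaf, test {P2@t=49/3}
      N21 x:[15,64/3] y:[53/3,67/3] z:[11,17] -> miss, prune

7 AABB tests over nodes [0, 13, 18, 16, 17, 15, 21]; 1 leaf entered; closest P2.

== RESULT ==
7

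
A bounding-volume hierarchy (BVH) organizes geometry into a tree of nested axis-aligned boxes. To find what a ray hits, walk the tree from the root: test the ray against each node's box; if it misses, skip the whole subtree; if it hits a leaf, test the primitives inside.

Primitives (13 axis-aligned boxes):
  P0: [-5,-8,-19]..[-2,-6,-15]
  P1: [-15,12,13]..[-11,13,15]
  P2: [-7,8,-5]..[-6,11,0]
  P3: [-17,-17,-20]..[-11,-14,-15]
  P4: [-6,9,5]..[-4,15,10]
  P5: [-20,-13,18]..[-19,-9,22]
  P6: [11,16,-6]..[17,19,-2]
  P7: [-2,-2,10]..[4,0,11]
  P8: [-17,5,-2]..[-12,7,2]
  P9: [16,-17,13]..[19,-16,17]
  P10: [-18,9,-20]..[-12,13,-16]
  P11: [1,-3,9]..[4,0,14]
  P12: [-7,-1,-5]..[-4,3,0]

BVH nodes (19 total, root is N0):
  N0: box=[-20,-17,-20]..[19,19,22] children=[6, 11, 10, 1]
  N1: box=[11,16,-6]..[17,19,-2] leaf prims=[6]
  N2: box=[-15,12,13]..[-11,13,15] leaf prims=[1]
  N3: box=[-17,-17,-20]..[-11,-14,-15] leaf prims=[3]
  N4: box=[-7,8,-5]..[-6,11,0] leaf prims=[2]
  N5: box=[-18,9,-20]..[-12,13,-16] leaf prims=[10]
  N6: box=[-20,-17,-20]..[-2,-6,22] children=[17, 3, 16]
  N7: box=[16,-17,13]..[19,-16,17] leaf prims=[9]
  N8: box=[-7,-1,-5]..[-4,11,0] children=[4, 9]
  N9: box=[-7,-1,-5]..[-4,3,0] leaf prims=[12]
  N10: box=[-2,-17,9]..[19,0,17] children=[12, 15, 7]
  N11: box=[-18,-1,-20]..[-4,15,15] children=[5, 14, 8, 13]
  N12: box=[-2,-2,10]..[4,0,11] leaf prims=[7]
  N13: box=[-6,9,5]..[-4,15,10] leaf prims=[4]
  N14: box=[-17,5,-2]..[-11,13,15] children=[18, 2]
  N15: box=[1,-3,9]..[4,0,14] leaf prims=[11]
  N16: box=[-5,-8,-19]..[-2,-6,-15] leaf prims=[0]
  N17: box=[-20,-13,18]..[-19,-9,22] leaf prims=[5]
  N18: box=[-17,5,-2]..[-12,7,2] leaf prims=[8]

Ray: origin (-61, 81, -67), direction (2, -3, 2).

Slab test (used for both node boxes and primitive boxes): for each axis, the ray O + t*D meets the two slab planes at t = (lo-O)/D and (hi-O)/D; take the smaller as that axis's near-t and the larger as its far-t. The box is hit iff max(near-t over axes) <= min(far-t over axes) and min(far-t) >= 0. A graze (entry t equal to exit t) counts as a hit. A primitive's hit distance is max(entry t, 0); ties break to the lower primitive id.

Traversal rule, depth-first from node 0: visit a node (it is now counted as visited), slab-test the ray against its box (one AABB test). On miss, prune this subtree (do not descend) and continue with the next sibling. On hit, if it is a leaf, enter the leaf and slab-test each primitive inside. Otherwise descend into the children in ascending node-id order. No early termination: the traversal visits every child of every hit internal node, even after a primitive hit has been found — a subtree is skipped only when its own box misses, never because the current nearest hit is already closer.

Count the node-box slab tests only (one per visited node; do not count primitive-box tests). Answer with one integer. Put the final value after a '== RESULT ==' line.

Traverse from the root:
N0 x:[41/2,40] y:[62/3,98/3] z:[47/2,89/2] -> hit [47/2,98/3], descend [1, 6, 10, 11]
  N1 x:[36,39] y:[62/3,65/3] z:[61/2,65/2] -> miss, prune
  N6 x:[41/2,59/2] y:[29,98/3] z:[47/2,89/2] -> hit [29,59/2], descend [3, 16, 17]
    N3 x:[22,25] y:[95/3,98/3] z:[47/2,26] -> miss, prune
    N16 x:[28,59/2] y:[29,89/3] z:[24,26] -> miss, prune
    N17 x:[41/2,21] y:[30,94/3] z:[85/2,89/2] -> miss, prune
  N10 x:[59/2,40] y:[27,98/3] z:[38,42] -> miss, prune
  N11 x:[43/2,57/2] y:[22,82/3] z:[47/2,41] -> hit [47/2,82/3], descend [5, 8, 13, 14]
    N5 x:[43/2,49/2] y:[68/3,24] z:[47/2,51/2] -> hit [47/2,24] leaf, test {P10@t=47/2}
    N8 x:[27,57/2] y:[70/3,82/3] z:[31,67/2] -> miss, prune
    N13 x:[55/2,57/2] y:[22,24] z:[36,77/2] -> miss, prune
    N14 x:[22,25] y:[68/3,76/3] z:[65/2,41] -> miss, prune

order=[0, 1, 6, 3, 16, 17, 10, 11, 5, 8, 13, 14]  |boxes|=12  |leaves|=1  hit=P10

== RESULT ==
12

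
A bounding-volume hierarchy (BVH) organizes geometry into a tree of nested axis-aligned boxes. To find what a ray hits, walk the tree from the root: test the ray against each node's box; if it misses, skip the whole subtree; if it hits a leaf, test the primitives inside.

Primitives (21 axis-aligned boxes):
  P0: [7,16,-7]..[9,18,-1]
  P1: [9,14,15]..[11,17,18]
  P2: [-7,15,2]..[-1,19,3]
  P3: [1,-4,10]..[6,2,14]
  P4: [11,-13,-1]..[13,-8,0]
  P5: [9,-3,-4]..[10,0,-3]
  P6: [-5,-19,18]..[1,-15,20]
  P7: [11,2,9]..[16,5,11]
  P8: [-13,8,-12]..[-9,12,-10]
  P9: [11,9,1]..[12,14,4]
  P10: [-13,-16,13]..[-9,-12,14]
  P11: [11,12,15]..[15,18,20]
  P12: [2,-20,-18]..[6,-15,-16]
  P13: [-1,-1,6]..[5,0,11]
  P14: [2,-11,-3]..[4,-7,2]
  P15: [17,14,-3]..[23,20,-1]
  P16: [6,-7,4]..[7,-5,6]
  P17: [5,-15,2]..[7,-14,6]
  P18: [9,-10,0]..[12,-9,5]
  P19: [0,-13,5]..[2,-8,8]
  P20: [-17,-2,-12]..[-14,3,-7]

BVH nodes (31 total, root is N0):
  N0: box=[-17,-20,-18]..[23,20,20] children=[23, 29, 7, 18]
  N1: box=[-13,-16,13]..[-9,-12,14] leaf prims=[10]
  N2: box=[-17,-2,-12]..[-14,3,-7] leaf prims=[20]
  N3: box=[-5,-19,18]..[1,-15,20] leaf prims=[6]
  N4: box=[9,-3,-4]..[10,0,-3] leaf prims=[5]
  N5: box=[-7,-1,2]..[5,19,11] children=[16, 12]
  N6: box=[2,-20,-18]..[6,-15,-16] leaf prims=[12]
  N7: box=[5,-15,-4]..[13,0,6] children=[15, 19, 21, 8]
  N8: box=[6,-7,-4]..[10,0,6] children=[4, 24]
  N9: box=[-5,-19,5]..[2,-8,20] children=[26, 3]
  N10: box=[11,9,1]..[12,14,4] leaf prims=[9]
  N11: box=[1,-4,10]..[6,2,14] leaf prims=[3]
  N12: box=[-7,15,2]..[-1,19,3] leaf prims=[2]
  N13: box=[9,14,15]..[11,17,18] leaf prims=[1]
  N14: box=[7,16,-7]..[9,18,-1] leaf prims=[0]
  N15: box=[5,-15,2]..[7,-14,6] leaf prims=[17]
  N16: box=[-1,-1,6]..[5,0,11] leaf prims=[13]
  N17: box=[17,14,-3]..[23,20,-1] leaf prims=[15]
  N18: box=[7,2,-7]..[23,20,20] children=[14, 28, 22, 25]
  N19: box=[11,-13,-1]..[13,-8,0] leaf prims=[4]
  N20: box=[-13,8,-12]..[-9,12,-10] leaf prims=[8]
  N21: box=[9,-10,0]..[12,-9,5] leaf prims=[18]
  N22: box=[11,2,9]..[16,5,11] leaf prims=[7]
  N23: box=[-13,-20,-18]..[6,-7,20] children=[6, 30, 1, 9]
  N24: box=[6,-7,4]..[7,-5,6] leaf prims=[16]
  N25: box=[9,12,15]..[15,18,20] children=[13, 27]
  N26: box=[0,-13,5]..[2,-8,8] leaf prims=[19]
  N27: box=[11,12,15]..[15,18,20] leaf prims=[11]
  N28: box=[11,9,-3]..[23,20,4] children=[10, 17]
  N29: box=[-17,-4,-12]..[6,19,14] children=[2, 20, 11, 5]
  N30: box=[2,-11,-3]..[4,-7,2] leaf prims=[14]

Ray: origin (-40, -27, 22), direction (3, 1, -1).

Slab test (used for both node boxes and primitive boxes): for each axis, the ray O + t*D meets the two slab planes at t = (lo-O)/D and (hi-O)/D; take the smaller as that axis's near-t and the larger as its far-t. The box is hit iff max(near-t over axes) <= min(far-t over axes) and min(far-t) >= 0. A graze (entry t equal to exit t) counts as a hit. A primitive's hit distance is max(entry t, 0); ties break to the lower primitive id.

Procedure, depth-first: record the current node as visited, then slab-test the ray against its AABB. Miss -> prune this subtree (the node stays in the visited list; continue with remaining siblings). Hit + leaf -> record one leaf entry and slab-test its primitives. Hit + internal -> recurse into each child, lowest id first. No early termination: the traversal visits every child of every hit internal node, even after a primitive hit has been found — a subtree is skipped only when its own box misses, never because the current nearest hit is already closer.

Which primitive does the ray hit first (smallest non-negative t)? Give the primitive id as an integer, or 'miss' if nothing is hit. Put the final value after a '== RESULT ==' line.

Trace the traversal:
N0 x:[23/3,21] y:[7,47] z:[2,40] -> hit [23/3,21], descend [7, 18, 23, 29]
  N7 x:[15,53/3] y:[12,27] z:[16,26] -> hit [16,53/3], descend [8, 15, 19, 21]
    N8 x:[46/3,50/3] y:[20,27] z:[16,26] -> miss, prune
    N15 x:[15,47/3] y:[12,13] z:[16,20] -> miss, prune
    N19 x:[17,53/3] y:[14,19] z:[22,23] -> miss, prune
    N21 x:[49/3,52/3] y:[17,18] z:[17,22] -> hit [17,52/3] leaf, test {P18@t=17}
  N18 x:[47/3,21] y:[29,47] z:[2,29] -> miss, prune
  N23 x:[9,46/3] y:[7,20] z:[2,40] -> hit [9,46/3], descend [1, 6, 9, 30]
    N1 x:[9,31/3] y:[11,15] z:[8,9] -> miss, prune
    N6 x:[14,46/3] y:[7,12] z:[38,40] -> miss, prune
    N9 x:[35/3,14] y:[8,19] z:[2,17] -> hit [35/3,14], descend [3, 26]
      N3 x:[35/3,41/3] y:[8,12] z:[2,4] -> miss, prune
      N26 x:[40/3,14] y:[14,19] z:[14,17] -> hit [14,14] leaf, test {P19@t=14}
    N30 x:[14,44/3] y:[16,20] z:[20,25] -> miss, prune
  N29 x:[23/3,46/3] y:[23,46] z:[8,34] -> miss, prune

Summary -> nodes [0, 7, 8, 15, 19, 21, 18, 23, 1, 6, 9, 3, 26, 30, 29]; box-tests=15; leaf-entries=2; first=P19

== RESULT ==
19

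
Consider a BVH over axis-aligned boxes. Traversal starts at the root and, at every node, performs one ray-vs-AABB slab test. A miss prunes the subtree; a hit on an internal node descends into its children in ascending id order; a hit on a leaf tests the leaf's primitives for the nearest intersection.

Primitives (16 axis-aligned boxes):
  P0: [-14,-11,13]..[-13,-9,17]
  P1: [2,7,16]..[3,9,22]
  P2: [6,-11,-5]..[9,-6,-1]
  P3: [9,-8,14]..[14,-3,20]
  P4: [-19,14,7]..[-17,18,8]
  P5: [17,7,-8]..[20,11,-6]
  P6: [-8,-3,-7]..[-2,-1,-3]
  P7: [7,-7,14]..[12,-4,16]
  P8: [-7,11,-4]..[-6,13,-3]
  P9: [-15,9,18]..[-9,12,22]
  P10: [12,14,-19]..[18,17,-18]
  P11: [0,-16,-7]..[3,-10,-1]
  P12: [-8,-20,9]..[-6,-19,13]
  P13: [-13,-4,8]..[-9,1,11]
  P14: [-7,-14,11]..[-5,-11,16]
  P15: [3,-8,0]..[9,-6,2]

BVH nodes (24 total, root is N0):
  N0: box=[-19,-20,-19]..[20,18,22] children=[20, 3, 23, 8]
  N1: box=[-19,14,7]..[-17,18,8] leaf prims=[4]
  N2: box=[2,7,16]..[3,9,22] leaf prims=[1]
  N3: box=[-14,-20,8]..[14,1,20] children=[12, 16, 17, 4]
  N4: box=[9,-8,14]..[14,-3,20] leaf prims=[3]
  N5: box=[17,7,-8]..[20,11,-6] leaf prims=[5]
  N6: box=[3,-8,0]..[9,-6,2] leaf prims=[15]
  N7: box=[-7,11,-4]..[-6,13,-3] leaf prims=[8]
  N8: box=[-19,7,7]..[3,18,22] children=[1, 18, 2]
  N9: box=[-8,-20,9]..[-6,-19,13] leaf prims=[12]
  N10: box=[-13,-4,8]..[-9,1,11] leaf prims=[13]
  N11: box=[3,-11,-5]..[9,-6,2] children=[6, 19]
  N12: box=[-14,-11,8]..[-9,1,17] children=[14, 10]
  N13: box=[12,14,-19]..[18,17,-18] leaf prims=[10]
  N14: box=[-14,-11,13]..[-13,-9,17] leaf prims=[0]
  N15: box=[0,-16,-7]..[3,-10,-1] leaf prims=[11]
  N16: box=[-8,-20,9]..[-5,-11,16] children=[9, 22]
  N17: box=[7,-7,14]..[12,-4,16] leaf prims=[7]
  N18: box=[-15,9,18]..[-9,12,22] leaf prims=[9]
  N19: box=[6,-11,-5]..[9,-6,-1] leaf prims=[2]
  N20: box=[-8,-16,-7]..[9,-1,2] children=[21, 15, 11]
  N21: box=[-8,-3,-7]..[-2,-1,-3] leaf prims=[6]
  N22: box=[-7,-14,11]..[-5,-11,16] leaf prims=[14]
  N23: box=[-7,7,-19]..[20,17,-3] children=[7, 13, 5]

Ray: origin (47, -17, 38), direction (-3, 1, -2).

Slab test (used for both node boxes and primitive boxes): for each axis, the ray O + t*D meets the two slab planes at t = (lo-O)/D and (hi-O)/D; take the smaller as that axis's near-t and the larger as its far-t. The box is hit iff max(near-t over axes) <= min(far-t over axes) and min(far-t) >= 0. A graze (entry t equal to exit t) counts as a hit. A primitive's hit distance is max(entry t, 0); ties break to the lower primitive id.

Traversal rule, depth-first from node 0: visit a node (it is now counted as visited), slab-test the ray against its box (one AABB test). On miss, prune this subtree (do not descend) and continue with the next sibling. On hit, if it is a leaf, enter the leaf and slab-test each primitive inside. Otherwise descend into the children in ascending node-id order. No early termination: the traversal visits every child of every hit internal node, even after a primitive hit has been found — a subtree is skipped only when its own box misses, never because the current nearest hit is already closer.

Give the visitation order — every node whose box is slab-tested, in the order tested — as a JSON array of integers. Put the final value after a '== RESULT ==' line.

Walk:
N0 x:[9,22] y:[-3,35] z:[8,57/2] -> hit [9,22], descend [3, 8, 20, 23]
  N3 x:[11,61/3] y:[-3,18] z:[9,15] -> hit [11,15], descend [4, 12, 16, 17]
    N4 x:[11,38/3] y:[9,14] z:[9,12] -> hit [11,12] leaf, test {P3@t=11}
    N12 x:[56/3,61/3] y:[6,18] z:[21/2,15] -> miss, prune
    N16 x:[52/3,55/3] y:[-3,6] z:[11,29/2] -> miss, prune
    N17 x:[35/3,40/3] y:[10,13] z:[11,12] -> hit [35/3,12] leaf, test {P7@t=35/3}
  N8 x:[44/3,22] y:[24,35] z:[8,31/2] -> miss, prune
  N20 x:[38/3,55/3] y:[1,16] z:[18,45/2] -> miss, prune
  N23 x:[9,18] y:[24,34] z:[41/2,57/2] -> miss, prune

order=[0, 3, 4, 12, 16, 17, 8, 20, 23]  |boxes|=9  |leaves|=2  hit=P3

== RESULT ==
[0, 3, 4, 12, 16, 17, 8, 20, 23]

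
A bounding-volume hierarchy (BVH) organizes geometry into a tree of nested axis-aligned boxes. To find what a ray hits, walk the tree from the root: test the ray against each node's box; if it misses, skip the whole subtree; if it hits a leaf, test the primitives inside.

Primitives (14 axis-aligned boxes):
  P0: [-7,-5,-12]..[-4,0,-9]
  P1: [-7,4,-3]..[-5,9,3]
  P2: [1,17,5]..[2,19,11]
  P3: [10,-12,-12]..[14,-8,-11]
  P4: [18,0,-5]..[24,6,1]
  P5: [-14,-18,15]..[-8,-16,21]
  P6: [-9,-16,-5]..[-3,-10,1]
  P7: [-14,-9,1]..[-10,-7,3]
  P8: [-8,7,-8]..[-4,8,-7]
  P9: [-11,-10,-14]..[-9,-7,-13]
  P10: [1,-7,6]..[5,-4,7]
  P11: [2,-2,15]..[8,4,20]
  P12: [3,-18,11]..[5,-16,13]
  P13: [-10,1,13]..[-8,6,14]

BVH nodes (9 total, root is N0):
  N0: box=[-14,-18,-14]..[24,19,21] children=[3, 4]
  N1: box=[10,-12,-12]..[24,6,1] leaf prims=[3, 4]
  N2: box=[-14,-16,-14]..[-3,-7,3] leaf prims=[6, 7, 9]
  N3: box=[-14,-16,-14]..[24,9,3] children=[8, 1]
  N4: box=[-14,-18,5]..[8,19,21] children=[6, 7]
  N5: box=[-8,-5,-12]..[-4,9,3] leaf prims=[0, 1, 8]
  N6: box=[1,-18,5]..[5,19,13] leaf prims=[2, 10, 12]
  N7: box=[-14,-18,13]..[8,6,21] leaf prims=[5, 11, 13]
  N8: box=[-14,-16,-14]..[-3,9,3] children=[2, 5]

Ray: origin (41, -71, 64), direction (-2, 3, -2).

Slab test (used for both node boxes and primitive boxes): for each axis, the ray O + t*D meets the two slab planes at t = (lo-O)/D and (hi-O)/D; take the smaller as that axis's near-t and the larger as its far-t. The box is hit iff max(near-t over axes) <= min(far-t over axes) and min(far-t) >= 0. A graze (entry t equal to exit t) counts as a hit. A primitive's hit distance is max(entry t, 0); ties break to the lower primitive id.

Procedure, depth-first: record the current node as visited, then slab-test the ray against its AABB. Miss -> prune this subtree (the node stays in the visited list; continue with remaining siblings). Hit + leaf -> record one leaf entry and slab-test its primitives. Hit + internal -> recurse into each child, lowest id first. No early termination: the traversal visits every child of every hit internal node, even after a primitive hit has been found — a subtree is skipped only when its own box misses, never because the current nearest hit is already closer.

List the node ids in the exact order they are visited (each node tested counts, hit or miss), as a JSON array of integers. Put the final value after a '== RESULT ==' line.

Traverse from the root:
N0 x:[17/2,55/2] y:[53/3,30] z:[43/2,39] -> hit [43/2,55/2], descend [3, 4]
  N3 x:[17/2,55/2] y:[55/3,80/3] z:[61/2,39] -> miss, prune
  N4 x:[33/2,55/2] y:[53/3,30] z:[43/2,59/2] -> hit [43/2,55/2], descend [6, 7]
    N6 x:[18,20] y:[53/3,30] z:[51/2,59/2] -> miss, prune
    N7 x:[33/2,55/2] y:[53/3,77/3] z:[43/2,51/2] -> hit [43/2,51/2] leaf, test {P5(miss), P11(miss), P13@t=25}

order=[0, 3, 4, 6, 7]  |boxes|=5  |leaves|=1  hit=P13

== RESULT ==
[0, 3, 4, 6, 7]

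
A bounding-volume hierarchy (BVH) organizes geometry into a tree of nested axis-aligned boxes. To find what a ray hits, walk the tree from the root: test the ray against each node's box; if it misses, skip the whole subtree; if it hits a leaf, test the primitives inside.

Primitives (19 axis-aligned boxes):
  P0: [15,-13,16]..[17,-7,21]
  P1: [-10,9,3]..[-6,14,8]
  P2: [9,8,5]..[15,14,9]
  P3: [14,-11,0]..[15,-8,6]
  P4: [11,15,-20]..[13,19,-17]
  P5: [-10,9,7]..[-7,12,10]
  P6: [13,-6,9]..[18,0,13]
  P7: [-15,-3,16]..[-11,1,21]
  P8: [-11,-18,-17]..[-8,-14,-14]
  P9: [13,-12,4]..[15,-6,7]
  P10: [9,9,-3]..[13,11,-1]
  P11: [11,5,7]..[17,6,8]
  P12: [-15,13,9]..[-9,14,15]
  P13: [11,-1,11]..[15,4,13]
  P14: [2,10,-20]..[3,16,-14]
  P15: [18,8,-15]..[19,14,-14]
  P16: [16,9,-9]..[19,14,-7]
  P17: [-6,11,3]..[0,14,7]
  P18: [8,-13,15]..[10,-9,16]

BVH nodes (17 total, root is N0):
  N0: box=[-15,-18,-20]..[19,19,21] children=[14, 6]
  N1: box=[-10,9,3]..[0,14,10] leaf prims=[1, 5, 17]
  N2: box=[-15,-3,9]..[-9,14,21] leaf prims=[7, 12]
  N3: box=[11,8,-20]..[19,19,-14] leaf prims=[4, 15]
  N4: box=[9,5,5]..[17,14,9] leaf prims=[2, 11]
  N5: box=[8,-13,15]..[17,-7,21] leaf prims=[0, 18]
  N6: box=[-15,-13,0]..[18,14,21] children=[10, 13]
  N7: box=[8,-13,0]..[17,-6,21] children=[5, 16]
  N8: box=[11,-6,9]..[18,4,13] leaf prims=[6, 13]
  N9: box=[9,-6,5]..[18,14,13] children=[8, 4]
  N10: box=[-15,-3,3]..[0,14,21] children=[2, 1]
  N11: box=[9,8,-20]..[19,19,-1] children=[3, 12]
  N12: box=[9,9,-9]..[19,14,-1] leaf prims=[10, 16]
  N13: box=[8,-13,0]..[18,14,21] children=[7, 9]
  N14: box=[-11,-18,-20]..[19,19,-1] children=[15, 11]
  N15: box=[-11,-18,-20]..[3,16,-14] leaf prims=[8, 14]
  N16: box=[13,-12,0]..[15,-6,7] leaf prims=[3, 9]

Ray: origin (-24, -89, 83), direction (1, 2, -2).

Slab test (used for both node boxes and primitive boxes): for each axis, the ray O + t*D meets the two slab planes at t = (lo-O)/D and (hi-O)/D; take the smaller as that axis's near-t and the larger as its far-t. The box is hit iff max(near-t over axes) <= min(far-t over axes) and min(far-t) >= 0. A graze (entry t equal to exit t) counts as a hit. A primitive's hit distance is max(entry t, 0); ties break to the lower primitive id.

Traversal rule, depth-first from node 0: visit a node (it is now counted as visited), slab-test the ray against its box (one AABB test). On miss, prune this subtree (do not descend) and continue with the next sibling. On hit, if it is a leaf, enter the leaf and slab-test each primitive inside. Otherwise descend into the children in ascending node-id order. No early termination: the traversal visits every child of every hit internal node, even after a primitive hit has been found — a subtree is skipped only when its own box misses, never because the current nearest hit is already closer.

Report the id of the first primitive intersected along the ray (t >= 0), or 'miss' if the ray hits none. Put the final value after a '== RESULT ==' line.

Traverse from the root:
N0 x:[9,43] y:[71/2,54] z:[31,103/2] -> hit [71/2,43], descend [6, 14]
  N6 x:[9,42] y:[38,103/2] z:[31,83/2] -> hit [38,83/2], descend [10, 13]
    N10 x:[9,24] y:[43,103/2] z:[31,40] -> miss, prune
    N13 x:[32,42] y:[38,103/2] z:[31,83/2] -> hit [38,83/2], descend [7, 9]
      N7 x:[32,41] y:[38,83/2] z:[31,83/2] -> hit [38,41], descend [5, 16]
        N5 x:[32,41] y:[38,41] z:[31,34] -> miss, prune
        N16 x:[37,39] y:[77/2,83/2] z:[38,83/2] -> hit [77/2,39] leaf, test {P3@t=39, P9@t=77/2}
      N9 x:[33,42] y:[83/2,103/2] z:[35,39] -> miss, prune
  N14 x:[13,43] y:[71/2,54] z:[42,103/2] -> hit [42,43], descend [11, 15]
    N11 x:[33,43] y:[97/2,54] z:[42,103/2] -> miss, prune
    N15 x:[13,27] y:[71/2,105/2] z:[97/2,103/2] -> miss, prune

Visited [0, 6, 10, 13, 7, 5, 16, 9, 14, 11, 15]. Tests: 11 box, 1 leaf. Nearest: P9.

== RESULT ==
9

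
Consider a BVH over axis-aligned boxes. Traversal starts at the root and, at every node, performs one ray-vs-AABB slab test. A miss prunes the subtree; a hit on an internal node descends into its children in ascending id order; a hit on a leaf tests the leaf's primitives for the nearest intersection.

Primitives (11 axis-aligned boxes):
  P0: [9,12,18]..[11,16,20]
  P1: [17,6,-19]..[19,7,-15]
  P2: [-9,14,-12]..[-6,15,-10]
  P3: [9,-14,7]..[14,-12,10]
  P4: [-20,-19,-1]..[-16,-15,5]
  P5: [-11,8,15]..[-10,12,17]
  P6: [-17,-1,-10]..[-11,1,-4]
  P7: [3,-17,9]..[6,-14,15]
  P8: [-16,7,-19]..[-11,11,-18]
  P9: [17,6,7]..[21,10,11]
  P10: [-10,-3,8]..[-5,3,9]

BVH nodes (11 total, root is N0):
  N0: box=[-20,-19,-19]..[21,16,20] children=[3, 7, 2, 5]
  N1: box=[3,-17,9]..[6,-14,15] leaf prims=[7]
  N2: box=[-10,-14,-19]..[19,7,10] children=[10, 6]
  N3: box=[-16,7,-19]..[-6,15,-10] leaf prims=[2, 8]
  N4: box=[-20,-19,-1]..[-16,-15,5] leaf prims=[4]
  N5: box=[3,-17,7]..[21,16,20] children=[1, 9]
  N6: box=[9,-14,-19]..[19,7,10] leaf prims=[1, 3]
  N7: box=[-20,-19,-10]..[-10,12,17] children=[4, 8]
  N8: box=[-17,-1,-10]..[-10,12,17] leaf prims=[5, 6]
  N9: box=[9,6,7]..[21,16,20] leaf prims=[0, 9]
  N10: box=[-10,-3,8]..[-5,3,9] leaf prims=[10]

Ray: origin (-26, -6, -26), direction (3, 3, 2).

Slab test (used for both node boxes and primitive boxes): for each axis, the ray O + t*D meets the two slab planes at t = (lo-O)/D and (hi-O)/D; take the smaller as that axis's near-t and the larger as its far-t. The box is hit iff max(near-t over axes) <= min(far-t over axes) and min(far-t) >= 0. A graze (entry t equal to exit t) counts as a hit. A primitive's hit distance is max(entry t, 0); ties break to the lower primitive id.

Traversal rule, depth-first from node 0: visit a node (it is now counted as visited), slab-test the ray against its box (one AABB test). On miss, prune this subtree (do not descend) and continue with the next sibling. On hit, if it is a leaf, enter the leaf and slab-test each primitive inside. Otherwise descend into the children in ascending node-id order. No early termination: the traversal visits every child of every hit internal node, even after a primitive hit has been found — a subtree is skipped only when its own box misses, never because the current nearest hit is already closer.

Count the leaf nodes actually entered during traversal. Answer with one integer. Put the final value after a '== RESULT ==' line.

Traverse from the root:
N0 x:[2,47/3] y:[-13/3,22/3] z:[7/2,23] -> hit [7/2,22/3], descend [2, 3, 5, 7]
  N2 x:[16/3,15] y:[-8/3,13/3] z:[7/2,18] -> miss, prune
  N3 x:[10/3,20/3] y:[13/3,7] z:[7/2,8] -> hit [13/3,20/3] leaf, test {P2(miss), P8(miss)}
  N5 x:[29/3,47/3] y:[-11/3,22/3] z:[33/2,23] -> miss, prune
  N7 x:[2,16/3] y:[-13/3,6] z:[8,43/2] -> miss, prune

Summary -> nodes [0, 2, 3, 5, 7]; box-tests=5; leaf-entries=1; first=miss

== RESULT ==
1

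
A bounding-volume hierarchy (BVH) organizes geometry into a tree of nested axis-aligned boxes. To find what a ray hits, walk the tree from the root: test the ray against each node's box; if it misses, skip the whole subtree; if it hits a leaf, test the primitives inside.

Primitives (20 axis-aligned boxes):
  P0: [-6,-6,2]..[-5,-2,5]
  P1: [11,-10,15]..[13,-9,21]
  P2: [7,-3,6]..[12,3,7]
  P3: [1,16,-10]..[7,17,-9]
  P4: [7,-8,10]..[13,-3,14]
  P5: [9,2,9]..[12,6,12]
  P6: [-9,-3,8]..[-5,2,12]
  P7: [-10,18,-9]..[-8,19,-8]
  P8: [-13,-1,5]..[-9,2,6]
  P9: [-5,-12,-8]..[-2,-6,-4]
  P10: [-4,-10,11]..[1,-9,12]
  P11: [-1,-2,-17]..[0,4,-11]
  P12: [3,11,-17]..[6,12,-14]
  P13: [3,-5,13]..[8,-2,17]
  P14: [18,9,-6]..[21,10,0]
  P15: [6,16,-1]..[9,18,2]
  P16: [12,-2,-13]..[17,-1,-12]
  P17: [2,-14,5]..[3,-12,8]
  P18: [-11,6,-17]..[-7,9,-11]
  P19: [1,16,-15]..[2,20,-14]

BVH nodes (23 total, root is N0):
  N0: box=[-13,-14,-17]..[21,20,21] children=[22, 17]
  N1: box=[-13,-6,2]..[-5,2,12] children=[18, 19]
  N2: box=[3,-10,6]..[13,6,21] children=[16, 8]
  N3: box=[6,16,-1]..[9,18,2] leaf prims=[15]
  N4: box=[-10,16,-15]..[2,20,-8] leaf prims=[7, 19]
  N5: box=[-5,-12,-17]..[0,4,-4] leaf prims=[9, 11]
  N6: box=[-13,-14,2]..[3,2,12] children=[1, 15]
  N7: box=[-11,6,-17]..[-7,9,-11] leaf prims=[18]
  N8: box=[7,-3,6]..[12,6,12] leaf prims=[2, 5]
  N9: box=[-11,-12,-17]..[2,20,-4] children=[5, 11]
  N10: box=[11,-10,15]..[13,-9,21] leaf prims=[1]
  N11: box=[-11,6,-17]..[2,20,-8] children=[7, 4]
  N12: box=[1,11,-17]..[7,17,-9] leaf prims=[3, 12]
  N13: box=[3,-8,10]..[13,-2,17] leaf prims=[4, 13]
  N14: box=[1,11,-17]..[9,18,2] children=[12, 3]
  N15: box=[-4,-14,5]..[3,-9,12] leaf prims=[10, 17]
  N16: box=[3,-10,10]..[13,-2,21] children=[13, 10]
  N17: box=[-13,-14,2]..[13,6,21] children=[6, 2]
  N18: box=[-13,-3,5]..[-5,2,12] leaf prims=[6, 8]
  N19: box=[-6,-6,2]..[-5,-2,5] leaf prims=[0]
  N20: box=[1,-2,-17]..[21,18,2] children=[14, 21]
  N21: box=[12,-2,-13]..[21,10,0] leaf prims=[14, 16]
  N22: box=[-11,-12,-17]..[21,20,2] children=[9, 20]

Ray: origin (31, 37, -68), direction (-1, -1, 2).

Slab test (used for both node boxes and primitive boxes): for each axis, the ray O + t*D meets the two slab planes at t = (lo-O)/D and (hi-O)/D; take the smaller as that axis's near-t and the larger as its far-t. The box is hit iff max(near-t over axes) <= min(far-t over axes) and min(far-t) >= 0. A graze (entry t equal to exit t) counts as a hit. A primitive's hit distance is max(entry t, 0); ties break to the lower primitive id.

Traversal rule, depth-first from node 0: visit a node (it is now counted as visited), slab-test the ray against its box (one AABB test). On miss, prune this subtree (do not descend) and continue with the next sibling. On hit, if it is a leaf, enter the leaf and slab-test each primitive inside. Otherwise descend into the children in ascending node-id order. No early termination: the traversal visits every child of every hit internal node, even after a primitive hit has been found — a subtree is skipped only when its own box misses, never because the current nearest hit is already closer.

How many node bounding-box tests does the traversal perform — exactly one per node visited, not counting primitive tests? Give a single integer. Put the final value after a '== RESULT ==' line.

Traverse from the root:
N0 x:[10,44] y:[17,51] z:[51/2,89/2] -> hit [51/2,44], descend [17, 22]
  N17 x:[18,44] y:[31,51] z:[35,89/2] -> hit [35,44], descend [2, 6]
    N2 x:[18,28] y:[31,47] z:[37,89/2] -> miss, prune
    N6 x:[28,44] y:[35,51] z:[35,40] -> hit [35,40], descend [1, 15]
      N1 x:[36,44] y:[35,43] z:[35,40] -> hit [36,40], descend [18, 19]
        N18 x:[36,44] y:[35,40] z:[73/2,40] -> hit [73/2,40] leaf, test {P6@t=38, P8(miss)}
        N19 x:[36,37] y:[39,43] z:[35,73/2] -> miss, prune
      N15 x:[28,35] y:[46,51] z:[73/2,40] -> miss, prune
  N22 x:[10,42] y:[17,49] z:[51/2,35] -> hit [51/2,35], descend [9, 20]
    N9 x:[29,42] y:[17,49] z:[51/2,32] -> hit [29,32], descend [5, 11]
      N5 x:[31,36] y:[33,49] z:[51/2,32] -> miss, prune
      N11 x:[29,42] y:[17,31] z:[51/2,30] -> hit [29,30], descend [4, 7]
        N4 x:[29,41] y:[17,21] z:[53/2,30] -> miss, prune
        N7 x:[38,42] y:[28,31] z:[51/2,57/2] -> miss, prune
    N20 x:[10,30] y:[19,39] z:[51/2,35] -> hit [51/2,30], descend [14, 21]
      N14 x:[22,30] y:[19,26] z:[51/2,35] -> hit [51/2,26], descend [3, 12]
        N3 x:[22,25] y:[19,21] z:[67/2,35] -> miss, prune
        N12 x:[24,30] y:[20,26] z:[51/2,59/2] -> hit [51/2,26] leaf, test {P3(miss), P12@t=51/2}
      N21 x:[10,19] y:[27,39] z:[55/2,34] -> miss, prune

Visited [0, 17, 2, 6, 1, 18, 19, 15, 22, 9, 5, 11, 4, 7, 20, 14, 3, 12, 21]. Tests: 19 box, 2 leaf. Nearest: P12.

== RESULT ==
19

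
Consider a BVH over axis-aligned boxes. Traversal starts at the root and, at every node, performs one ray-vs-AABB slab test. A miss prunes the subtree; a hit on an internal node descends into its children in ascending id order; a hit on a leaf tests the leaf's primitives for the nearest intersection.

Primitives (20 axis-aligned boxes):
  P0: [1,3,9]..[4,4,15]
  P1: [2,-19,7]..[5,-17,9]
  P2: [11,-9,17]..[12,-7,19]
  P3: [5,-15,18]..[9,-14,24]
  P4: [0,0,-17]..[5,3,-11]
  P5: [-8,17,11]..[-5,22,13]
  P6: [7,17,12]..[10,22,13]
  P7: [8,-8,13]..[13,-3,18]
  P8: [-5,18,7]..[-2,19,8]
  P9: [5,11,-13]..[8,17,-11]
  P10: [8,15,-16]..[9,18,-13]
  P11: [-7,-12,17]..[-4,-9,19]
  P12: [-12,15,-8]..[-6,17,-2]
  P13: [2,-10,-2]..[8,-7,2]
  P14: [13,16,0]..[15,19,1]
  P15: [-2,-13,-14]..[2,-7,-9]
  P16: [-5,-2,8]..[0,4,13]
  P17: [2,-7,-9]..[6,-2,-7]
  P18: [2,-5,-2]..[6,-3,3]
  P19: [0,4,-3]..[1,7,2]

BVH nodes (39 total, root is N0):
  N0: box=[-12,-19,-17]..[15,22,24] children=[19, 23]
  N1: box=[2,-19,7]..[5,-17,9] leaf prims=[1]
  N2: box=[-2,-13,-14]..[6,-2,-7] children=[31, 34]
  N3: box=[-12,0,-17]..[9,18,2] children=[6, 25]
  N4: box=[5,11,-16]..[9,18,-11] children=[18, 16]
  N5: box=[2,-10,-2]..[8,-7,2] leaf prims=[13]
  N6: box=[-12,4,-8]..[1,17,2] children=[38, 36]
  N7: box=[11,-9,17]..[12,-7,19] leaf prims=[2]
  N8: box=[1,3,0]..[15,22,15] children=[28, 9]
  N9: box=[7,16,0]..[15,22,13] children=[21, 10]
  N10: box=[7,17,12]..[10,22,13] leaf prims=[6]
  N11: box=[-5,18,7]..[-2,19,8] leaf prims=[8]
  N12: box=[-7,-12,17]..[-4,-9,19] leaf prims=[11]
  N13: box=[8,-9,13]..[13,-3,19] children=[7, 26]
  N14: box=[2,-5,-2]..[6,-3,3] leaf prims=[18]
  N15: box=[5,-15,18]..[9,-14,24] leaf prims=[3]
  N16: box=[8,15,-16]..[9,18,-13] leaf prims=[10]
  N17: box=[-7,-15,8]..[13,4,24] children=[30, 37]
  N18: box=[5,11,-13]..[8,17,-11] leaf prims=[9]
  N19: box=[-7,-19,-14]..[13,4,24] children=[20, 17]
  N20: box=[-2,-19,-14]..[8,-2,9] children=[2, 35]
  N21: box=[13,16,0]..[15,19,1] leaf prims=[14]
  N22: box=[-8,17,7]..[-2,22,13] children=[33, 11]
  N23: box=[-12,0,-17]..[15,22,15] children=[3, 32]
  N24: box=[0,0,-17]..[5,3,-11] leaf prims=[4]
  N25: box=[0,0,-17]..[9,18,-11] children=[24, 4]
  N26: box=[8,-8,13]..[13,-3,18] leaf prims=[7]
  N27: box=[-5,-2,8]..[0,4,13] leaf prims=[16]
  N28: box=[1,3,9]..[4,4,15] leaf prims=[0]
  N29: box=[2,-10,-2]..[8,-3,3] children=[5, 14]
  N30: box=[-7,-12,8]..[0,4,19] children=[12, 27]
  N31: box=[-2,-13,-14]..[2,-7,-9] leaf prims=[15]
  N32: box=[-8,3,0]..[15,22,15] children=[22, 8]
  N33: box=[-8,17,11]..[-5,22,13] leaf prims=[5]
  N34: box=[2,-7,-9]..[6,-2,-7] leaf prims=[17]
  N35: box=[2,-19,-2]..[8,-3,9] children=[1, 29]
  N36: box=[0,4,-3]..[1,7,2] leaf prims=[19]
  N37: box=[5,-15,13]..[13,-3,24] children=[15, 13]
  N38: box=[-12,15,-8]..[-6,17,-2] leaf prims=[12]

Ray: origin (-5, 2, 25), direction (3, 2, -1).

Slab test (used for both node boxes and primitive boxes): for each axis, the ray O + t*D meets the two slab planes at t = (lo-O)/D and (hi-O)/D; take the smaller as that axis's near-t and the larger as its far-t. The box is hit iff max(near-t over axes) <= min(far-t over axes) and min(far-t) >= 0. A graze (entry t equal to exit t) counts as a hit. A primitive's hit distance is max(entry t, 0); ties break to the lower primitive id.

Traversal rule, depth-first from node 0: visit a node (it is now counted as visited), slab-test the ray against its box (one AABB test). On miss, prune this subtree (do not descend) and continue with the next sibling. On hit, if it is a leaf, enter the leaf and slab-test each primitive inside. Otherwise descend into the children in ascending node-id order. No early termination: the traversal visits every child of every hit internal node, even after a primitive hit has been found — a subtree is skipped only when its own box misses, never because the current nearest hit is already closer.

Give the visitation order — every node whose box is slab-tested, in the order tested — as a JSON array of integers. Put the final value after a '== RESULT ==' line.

Walk:
N0 x:[-7/3,20/3] y:[-21/2,10] z:[1,42] -> hit [1,20/3], descend [19, 23]
  N19 x:[-2/3,6] y:[-21/2,1] z:[1,39] -> hit [1,1], descend [17, 20]
    N17 x:[-2/3,6] y:[-17/2,1] z:[1,17] -> hit [1,1], descend [30, 37]
      N30 x:[-2/3,5/3] y:[-7,1] z:[6,17] -> miss, prune
      N37 x:[10/3,6] y:[-17/2,-5/2] z:[1,12] -> miss, prune
    N20 x:[1,13/3] y:[-21/2,-2] z:[16,39] -> miss, prune
  N23 x:[-7/3,20/3] y:[-1,10] z:[10,42] -> miss, prune

order=[0, 19, 17, 30, 37, 20, 23]  |boxes|=7  |leaves|=0  hit=miss

== RESULT ==
[0, 19, 17, 30, 37, 20, 23]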